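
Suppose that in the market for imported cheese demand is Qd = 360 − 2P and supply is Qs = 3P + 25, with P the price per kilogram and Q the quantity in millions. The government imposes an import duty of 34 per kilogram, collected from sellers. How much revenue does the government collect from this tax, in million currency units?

Tax revenue = 6296.8 million.

Without the tax, 360 − 2P = 3P + 25 gives 5P = 335, so P* = 67 and Q* = 226.
With the tax collected from sellers, supply shifts: Qs = 3(P − 34) + 25.
New equilibrium: consumers pay 87.4, sellers receive 53.4, Q = 185.2. (Wedge: Pb − Ps = 34.)
Revenue = t · Q = 34 · 185.2 = 6296.8.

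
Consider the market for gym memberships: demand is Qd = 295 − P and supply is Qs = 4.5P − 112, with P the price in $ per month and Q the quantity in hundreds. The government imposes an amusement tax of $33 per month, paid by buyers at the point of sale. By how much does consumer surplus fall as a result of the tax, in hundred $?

Consumer surplus falls by $5602.5 hundred.

Before the tax: set 295 − P = 4.5P − 112 → P* = $74, Q* = 221.
With the tax collected from buyers, demand (in seller-price terms) shifts: Qd = 295 − (P + 33).
New equilibrium: buyers pay $101, sellers receive $68, Q = 194. (Wedge: Pb − Ps = 33.)
ΔCS is the trapezoid between Q = 194 and Q = 221 of height $27: ½ · (221 + 194) · 27 = $5602.5.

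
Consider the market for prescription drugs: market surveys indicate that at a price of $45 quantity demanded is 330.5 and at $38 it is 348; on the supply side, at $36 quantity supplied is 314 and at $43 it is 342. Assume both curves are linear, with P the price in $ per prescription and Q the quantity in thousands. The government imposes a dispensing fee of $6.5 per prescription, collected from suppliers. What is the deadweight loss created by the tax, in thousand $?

Deadweight loss = $32.5 thousand.

Demand slope: (348 − 330.5)/(38 − 45) = -2.5, so Qd = 443 − 2.5P.
Supply slope: (342 − 314)/(43 − 36) = 4, so Qs = 4P + 170.
Before the tax: set 443 − 2.5P = 4P + 170 → P* = $42, Q* = 338.
With the tax collected from suppliers, supply shifts: Qs = 4(P − 6.5) + 170.
Solving gives Q = 328 with buyers paying $46 and suppliers receiving $39.5 (the $6.5 wedge).
Quantity falls by |ΔQ| = |338 − 328| = 10.
DWL = ½ · t · |ΔQ| = ½ · 6.5 · 10 = $32.5.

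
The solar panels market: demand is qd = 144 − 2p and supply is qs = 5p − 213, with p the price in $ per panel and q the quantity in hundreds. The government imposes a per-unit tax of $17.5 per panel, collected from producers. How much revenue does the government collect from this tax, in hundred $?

Tax revenue = $297.5 hundred.

Before the tax: set 144 − 2p = 5p − 213 → p* = $51, q* = 42.
With the tax collected from producers, supply shifts: qs = 5(p − 17.5) − 213.
New equilibrium: consumers pay $63.5, producers receive $46, q = 17. (Wedge: pb − ps = 17.5.)
Revenue = t · Q = 17.5 · 17 = $297.5.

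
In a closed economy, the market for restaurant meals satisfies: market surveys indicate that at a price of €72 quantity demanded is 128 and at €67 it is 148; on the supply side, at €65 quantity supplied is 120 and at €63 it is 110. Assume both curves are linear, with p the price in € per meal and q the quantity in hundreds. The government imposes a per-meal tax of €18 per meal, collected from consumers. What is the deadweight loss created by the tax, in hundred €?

Demand slope: (148 − 128)/(67 − 72) = -4, so qd = 416 − 4p.
Supply slope: (110 − 120)/(63 − 65) = 5, so qs = 5p − 205.
Without the tax, 416 − 4p = 5p − 205 gives 9p = 621, so p* = €69 and q* = 140.
With the tax collected from consumers, demand (in seller-price terms) shifts: qd = 416 − 4(p + 18).
New equilibrium: consumers pay €79, suppliers receive €61, q = 100. (Wedge: pb − ps = 18.)
Quantity falls by |ΔQ| = |140 − 100| = 40.
DWL = ½ · t · |ΔQ| = ½ · 18 · 40 = €360.

Deadweight loss = €360 hundred.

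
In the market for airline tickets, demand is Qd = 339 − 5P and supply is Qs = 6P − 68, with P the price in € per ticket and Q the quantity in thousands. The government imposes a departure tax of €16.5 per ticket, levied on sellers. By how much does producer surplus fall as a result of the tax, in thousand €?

Before the tax: set 339 − 5P = 6P − 68 → P* = €37, Q* = 154.
With the tax collected from sellers, supply shifts: Qs = 6(P − 16.5) − 68.
New equilibrium: buyers pay €46, sellers receive €29.5, Q = 109. (Wedge: Pb − Ps = 16.5.)
ΔPS is the trapezoid between Q = 109 and Q = 154 of height €7.5: ½ · (154 + 109) · 7.5 = €986.25.

Producer surplus falls by €986.25 thousand.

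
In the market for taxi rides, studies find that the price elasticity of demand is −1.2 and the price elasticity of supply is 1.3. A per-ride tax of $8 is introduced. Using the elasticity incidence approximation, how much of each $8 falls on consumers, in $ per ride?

Consumers bear ≈ $4.16 per ride.

Incidence ratio: consumers' share ≈ εs / (εs + |εd|) = 1.3 / (1.3 + 1.2) = 0.52.
So consumers bear ≈ 0.52 × $8 = $4.16; sellers bear $3.84.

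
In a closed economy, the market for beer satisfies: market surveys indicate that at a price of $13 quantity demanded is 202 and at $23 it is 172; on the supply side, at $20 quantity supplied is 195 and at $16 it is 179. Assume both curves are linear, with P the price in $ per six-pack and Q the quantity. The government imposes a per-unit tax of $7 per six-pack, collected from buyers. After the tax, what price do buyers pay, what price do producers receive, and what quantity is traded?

Demand slope: (172 − 202)/(23 − 13) = -3, so Qd = 241 − 3P.
Supply slope: (179 − 195)/(16 − 20) = 4, so Qs = 4P + 115.
Before the tax: set 241 − 3P = 4P + 115 → P* = $18, Q* = 187.
With the tax collected from buyers, demand (in seller-price terms) shifts: Qd = 241 − 3(P + 7).
New equilibrium: buyers pay $22, producers receive $15, Q = 175. (Wedge: Pb − Ps = 7.)
The less price-elastic side of the market bears the larger share of a per-unit tax.

Buyers pay $22; producers receive $15; quantity = 175.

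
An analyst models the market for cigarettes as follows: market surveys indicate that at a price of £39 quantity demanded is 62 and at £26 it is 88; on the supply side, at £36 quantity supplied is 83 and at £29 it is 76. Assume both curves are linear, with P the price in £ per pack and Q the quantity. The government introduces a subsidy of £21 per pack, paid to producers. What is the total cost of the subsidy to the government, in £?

Government outlay = £1932.

Demand slope: (88 − 62)/(26 − 39) = -2, so Qd = 140 − 2P.
Supply slope: (76 − 83)/(29 − 36) = 1, so Qs = P + 47.
Without the subsidy, 140 − 2P = P + 47 gives 3P = 93, so P* = £31 and Q* = 78.
With a per-unit subsidy paid to producers, each receives P + 21 per unit sold, so supply becomes Qs = (P + 21) + 47.
Solving gives Q = 92 with consumers paying £24 and producers receiving £45 (the £21 wedge).
Outlay = t · Q = 21 · 92 = £1932.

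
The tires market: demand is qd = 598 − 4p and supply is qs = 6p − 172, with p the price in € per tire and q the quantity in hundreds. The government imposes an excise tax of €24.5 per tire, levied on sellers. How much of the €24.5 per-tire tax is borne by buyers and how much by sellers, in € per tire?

Before the tax: set 598 − 4p = 6p − 172 → p* = €77, q* = 290.
With the tax collected from sellers, supply shifts: qs = 6(p − 24.5) − 172.
Solving gives q = 231.2 with buyers paying €91.7 and sellers receiving €67.2 (the €24.5 wedge).
Burden on buyers: €14.7; on sellers: €9.8. (They sum to €24.5.)

Buyers bear €14.7 per tire; sellers bear €9.8 per tire.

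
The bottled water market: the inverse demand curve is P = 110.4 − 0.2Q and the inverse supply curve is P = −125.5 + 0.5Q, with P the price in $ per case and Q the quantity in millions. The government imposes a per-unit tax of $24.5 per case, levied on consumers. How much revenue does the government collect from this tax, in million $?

Tax revenue = $7399 million.

Inverting to Q(P) form: Qd = 552 − 5P; Qs = 2P + 251.
Before the tax: set 552 − 5P = 2P + 251 → P* = $43, Q* = 337.
With the tax collected from consumers, demand (in seller-price terms) shifts: Qd = 552 − 5(P + 24.5).
Solving gives Q = 302 with consumers paying $50 and suppliers receiving $25.5 (the $24.5 wedge).
Revenue = t · Q = 24.5 · 302 = $7399.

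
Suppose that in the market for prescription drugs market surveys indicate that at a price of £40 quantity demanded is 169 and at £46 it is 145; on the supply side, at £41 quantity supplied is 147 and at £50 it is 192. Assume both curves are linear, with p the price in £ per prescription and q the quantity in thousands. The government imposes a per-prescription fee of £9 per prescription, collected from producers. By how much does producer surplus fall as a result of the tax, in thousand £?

Demand slope: (145 − 169)/(46 − 40) = -4, so qd = 329 − 4p.
Supply slope: (192 − 147)/(50 − 41) = 5, so qs = 5p − 58.
Without the tax, 329 − 4p = 5p − 58 gives 9p = 387, so p* = £43 and q* = 157.
With the tax collected from producers, supply shifts: qs = 5(p − 9) − 58.
New equilibrium: buyers pay £48, producers receive £39, q = 137. (Wedge: pb − ps = 9.)
ΔPS is the trapezoid between Q = 137 and Q = 157 of height £4: ½ · (157 + 137) · 4 = £588.

Producer surplus falls by £588 thousand.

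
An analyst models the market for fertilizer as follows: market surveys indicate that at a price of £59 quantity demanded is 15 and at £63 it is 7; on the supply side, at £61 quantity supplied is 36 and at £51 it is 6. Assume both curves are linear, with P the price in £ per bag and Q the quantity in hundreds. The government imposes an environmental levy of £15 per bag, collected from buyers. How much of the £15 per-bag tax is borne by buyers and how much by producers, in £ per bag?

Demand slope: (7 − 15)/(63 − 59) = -2, so Qd = 133 − 2P.
Supply slope: (6 − 36)/(51 − 61) = 3, so Qs = 3P − 147.
Without the tax, 133 − 2P = 3P − 147 gives 5P = 280, so P* = £56 and Q* = 21.
With the tax collected from buyers, demand (in seller-price terms) shifts: Qd = 133 − 2(P + 15).
New equilibrium: buyers pay £65, producers receive £50, Q = 3. (Wedge: Pb − Ps = 15.)
Burden on buyers: £9; on producers: £6. (They sum to £15.)

Buyers bear £9 per bag; producers bear £6 per bag.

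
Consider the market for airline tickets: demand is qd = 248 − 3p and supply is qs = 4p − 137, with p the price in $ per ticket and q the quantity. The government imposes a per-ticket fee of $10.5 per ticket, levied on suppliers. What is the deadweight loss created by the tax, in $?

Before the tax: set 248 − 3p = 4p − 137 → p* = $55, q* = 83.
With the tax collected from suppliers, supply shifts: qs = 4(p − 10.5) − 137.
New equilibrium: consumers pay $61, suppliers receive $50.5, q = 65. (Wedge: pb − ps = 10.5.)
Quantity falls by |ΔQ| = |83 − 65| = 18.
DWL = ½ · t · |ΔQ| = ½ · 10.5 · 18 = $94.5.

Deadweight loss = $94.5.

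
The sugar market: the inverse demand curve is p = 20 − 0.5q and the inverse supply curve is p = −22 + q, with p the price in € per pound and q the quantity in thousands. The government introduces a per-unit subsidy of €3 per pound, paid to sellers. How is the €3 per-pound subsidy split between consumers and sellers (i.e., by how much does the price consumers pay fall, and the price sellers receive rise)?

Inverting to q(p) form: qd = 40 − 2p; qs = p + 22.
Before the subsidy: set 40 − 2p = p + 22 → p* = €6, q* = 28.
With a per-unit subsidy paid to sellers, each receives p + 3 per unit sold, so supply becomes qs = (p + 3) + 22.
New equilibrium: consumers pay €5, sellers receive €8, q = 30. (Wedge: pb − ps = −3.)
Gain to consumers: €1; to sellers: €2. (They sum to €3.)

Consumers gain €1 per pound; sellers gain €2 per pound.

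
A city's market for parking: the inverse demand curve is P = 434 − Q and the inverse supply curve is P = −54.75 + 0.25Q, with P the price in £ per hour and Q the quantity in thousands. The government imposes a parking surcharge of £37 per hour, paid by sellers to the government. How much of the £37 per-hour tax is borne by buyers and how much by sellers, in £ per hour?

Rewrite in direct form: Qd = 434 − P and Qs = 4P + 219.
Before the tax: set 434 − P = 4P + 219 → P* = £43, Q* = 391.
With the tax collected from sellers, supply shifts: Qs = 4(P − 37) + 219.
Solving gives Q = 361.4 with buyers paying £72.6 and sellers receiving £35.6 (the £37 wedge).
Burden on buyers: £29.6; on sellers: £7.4. (They sum to £37.)
The less price-elastic side of the market bears the larger share of a per-unit tax.

Buyers bear £29.6 per hour; sellers bear £7.4 per hour.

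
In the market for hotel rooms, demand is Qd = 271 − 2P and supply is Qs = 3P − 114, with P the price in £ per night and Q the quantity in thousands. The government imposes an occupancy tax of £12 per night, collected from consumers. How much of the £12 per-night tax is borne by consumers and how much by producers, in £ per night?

Before the tax: set 271 − 2P = 3P − 114 → P* = £77, Q* = 117.
With the tax collected from consumers, demand (in seller-price terms) shifts: Qd = 271 − 2(P + 12).
Solving gives Q = 102.6 with consumers paying £84.2 and producers receiving £72.2 (the £12 wedge).
Burden on consumers: £7.2; on producers: £4.8. (They sum to £12.)
The less price-elastic side of the market bears the larger share of a per-unit tax.

Consumers bear £7.2 per night; producers bear £4.8 per night.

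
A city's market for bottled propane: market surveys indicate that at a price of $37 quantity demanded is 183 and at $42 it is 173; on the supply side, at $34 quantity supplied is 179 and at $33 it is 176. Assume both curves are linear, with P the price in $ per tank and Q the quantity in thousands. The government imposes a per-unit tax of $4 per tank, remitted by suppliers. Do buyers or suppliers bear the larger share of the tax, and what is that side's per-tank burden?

Demand slope: (173 − 183)/(42 − 37) = -2, so Qd = 257 − 2P.
Supply slope: (176 − 179)/(33 − 34) = 3, so Qs = 3P + 77.
Before the tax: set 257 − 2P = 3P + 77 → P* = $36, Q* = 185.
With the tax collected from suppliers, supply shifts: Qs = 3(P − 4) + 77.
Solving gives Q = 180.2 with buyers paying $38.4 and suppliers receiving $34.4 (the $4 wedge).
Per-tank burden: buyers $2.4, suppliers $1.6.
Buyers take the larger share because demand is less price-elastic here (demand slope 2 vs supply slope 3).

Buyers bear the larger share: $2.4 per tank.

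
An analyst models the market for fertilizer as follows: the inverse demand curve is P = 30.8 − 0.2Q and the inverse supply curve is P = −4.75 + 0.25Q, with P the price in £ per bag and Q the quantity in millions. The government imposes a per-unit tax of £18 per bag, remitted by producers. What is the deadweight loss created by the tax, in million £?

Deadweight loss = £360 million.

Inverting to Q(P) form: Qd = 154 − 5P; Qs = 4P + 19.
Without the tax, 154 − 5P = 4P + 19 gives 9P = 135, so P* = £15 and Q* = 79.
With the tax collected from producers, supply shifts: Qs = 4(P − 18) + 19.
New equilibrium: buyers pay £23, producers receive £5, Q = 39. (Wedge: Pb − Ps = 18.)
Quantity falls by |ΔQ| = |79 − 39| = 40.
DWL = ½ · t · |ΔQ| = ½ · 18 · 40 = £360.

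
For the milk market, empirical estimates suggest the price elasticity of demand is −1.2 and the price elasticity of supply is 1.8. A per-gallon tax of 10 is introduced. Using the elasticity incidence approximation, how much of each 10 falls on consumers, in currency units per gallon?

Incidence ratio: consumers' share ≈ εs / (εs + |εd|) = 1.8 / (1.8 + 1.2) = 0.6.
So consumers bear ≈ 0.6 × 10 = 6; suppliers bear 4.

Consumers bear ≈ 6 per gallon.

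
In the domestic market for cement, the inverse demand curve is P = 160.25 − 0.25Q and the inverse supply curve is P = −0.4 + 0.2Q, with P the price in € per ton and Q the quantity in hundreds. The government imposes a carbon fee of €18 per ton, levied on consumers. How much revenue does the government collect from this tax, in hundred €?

Rewrite in direct form: Qd = 641 − 4P and Qs = 5P + 2.
Without the tax, 641 − 4P = 5P + 2 gives 9P = 639, so P* = €71 and Q* = 357.
With the tax collected from consumers, demand (in seller-price terms) shifts: Qd = 641 − 4(P + 18).
Solving gives Q = 317 with consumers paying €81 and producers receiving €63 (the €18 wedge).
Revenue = t · Q = 18 · 317 = €5706.

Tax revenue = €5706 hundred.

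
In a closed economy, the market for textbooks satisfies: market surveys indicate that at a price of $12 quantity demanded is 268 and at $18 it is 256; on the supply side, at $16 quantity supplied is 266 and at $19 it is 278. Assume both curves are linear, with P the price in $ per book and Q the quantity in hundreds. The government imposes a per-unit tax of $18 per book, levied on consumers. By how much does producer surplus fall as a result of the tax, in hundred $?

Demand slope: (256 − 268)/(18 − 12) = -2, so Qd = 292 − 2P.
Supply slope: (278 − 266)/(19 − 16) = 4, so Qs = 4P + 202.
Before the tax: set 292 − 2P = 4P + 202 → P* = $15, Q* = 262.
With the tax collected from consumers, demand (in seller-price terms) shifts: Qd = 292 − 2(P + 18).
Solving gives Q = 238 with consumers paying $27 and suppliers receiving $9 (the $18 wedge).
ΔPS is the trapezoid between Q = 238 and Q = 262 of height $6: ½ · (262 + 238) · 6 = $1500.

Producer surplus falls by $1500 hundred.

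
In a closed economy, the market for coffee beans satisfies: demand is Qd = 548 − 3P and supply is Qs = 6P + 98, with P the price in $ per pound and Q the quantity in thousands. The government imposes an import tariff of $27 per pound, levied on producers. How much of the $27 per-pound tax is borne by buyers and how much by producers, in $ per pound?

Before the tax: set 548 − 3P = 6P + 98 → P* = $50, Q* = 398.
With the tax collected from producers, supply shifts: Qs = 6(P − 27) + 98.
Solving gives Q = 344 with buyers paying $68 and producers receiving $41 (the $27 wedge).
Burden on buyers: $18; on producers: $9. (They sum to $27.)

Buyers bear $18 per pound; producers bear $9 per pound.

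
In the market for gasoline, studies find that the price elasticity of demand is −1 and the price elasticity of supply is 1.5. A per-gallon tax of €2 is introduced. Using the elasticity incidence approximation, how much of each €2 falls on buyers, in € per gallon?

Incidence ratio: buyers' share ≈ εs / (εs + |εd|) = 1.5 / (1.5 + 1) = 0.6.
So buyers bear ≈ 0.6 × €2 = €1.2; sellers bear €0.8.

Buyers bear ≈ €1.2 per gallon.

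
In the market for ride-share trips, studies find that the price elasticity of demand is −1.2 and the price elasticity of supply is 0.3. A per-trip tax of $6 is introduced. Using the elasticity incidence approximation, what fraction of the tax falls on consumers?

Consumers' share ≈ 0.2.

Incidence ratio: consumers' share ≈ εs / (εs + |εd|) = 0.3 / (0.3 + 1.2) = 0.2.
Supply is the less elastic side, so consumers bear the smaller share.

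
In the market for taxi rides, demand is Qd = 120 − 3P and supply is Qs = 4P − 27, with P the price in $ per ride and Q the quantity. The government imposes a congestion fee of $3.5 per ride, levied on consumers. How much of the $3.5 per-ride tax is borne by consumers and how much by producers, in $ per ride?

Before the tax: set 120 − 3P = 4P − 27 → P* = $21, Q* = 57.
With the tax collected from consumers, demand (in seller-price terms) shifts: Qd = 120 − 3(P + 3.5).
Solving gives Q = 51 with consumers paying $23 and producers receiving $19.5 (the $3.5 wedge).
Burden on consumers: $2; on producers: $1.5. (They sum to $3.5.)
The less price-elastic side of the market bears the larger share of a per-unit tax.

Consumers bear $2 per ride; producers bear $1.5 per ride.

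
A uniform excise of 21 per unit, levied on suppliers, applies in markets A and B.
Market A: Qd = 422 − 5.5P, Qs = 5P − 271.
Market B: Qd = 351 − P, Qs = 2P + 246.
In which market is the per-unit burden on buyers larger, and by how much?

Market B, by 4.

Market A: pre-tax P* = 66, Q* = 59; post-tax Q = 4; per-unit burden on buyers = 10.
Market B: pre-tax P* = 35, Q* = 316; post-tax Q = 302; per-unit burden on buyers = 14.
Difference: 10 vs 14 → market B is larger by 4.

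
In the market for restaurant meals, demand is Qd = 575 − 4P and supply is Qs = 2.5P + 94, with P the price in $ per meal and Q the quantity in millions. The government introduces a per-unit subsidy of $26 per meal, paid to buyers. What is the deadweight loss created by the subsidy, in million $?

Deadweight loss = $520 million.

Without the subsidy, 575 − 4P = 2.5P + 94 gives 6.5P = 481, so P* = $74 and Q* = 279.
With a per-unit subsidy paid to buyers, each effectively pays P − 26, so demand becomes Qd = 575 − 4(P − 26).
New equilibrium: buyers pay $64, suppliers receive $90, Q = 319. (Wedge: Pb − Ps = −26.)
Quantity rises by |ΔQ| = |279 − 319| = 40.
DWL = ½ · t · |ΔQ| = ½ · 26 · 40 = $520.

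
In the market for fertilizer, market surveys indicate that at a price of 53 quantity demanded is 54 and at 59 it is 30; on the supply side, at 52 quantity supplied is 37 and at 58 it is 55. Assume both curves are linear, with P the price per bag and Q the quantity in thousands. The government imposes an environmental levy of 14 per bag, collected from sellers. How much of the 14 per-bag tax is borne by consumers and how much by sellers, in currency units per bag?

Demand slope: (30 − 54)/(59 − 53) = -4, so Qd = 266 − 4P.
Supply slope: (55 − 37)/(58 − 52) = 3, so Qs = 3P − 119.
Before the tax: set 266 − 4P = 3P − 119 → P* = 55, Q* = 46.
With the tax collected from sellers, supply shifts: Qs = 3(P − 14) − 119.
Solving gives Q = 22 with consumers paying 61 and sellers receiving 47 (the 14 wedge).
Burden on consumers: 6; on sellers: 8. (They sum to 14.)
The less price-elastic side of the market bears the larger share of a per-unit tax.

Consumers bear 6 per bag; sellers bear 8 per bag.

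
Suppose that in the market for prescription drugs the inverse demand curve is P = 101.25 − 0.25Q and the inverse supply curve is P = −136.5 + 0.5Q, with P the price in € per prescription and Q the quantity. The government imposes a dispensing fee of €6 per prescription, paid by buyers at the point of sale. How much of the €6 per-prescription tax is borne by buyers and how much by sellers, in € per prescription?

Inverting to Q(P) form: Qd = 405 − 4P; Qs = 2P + 273.
Before the tax: set 405 − 4P = 2P + 273 → P* = €22, Q* = 317.
With the tax collected from buyers, demand (in seller-price terms) shifts: Qd = 405 − 4(P + 6).
Solving gives Q = 309 with buyers paying €24 and sellers receiving €18 (the €6 wedge).
Burden on buyers: €2; on sellers: €4. (They sum to €6.)
The less price-elastic side of the market bears the larger share of a per-unit tax.

Buyers bear €2 per prescription; sellers bear €4 per prescription.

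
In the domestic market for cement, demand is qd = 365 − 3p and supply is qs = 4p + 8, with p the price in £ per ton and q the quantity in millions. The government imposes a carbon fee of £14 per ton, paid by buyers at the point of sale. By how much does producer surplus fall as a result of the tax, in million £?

Producer surplus falls by £1200 million.

Without the tax, 365 − 3p = 4p + 8 gives 7p = 357, so p* = £51 and q* = 212.
With the tax collected from buyers, demand (in seller-price terms) shifts: qd = 365 − 3(p + 14).
New equilibrium: buyers pay £59, sellers receive £45, q = 188. (Wedge: pb − ps = 14.)
ΔPS is the trapezoid between Q = 188 and Q = 212 of height £6: ½ · (212 + 188) · 6 = £1200.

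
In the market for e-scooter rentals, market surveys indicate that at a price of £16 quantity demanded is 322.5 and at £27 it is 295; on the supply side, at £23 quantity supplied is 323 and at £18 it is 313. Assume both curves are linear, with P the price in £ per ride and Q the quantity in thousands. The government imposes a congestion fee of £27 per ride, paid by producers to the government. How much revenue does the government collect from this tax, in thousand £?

Demand slope: (295 − 322.5)/(27 − 16) = -2.5, so Qd = 362.5 − 2.5P.
Supply slope: (313 − 323)/(18 − 23) = 2, so Qs = 2P + 277.
Before the tax: set 362.5 − 2.5P = 2P + 277 → P* = £19, Q* = 315.
With the tax collected from producers, supply shifts: Qs = 2(P − 27) + 277.
Solving gives Q = 285 with consumers paying £31 and producers receiving £4 (the £27 wedge).
Revenue = t · Q = 27 · 285 = £7695.

Tax revenue = £7695 thousand.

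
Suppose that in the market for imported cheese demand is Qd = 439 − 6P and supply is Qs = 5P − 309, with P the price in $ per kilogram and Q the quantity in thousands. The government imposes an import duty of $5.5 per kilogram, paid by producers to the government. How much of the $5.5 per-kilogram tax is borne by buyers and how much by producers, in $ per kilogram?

Before the tax: set 439 − 6P = 5P − 309 → P* = $68, Q* = 31.
With the tax collected from producers, supply shifts: Qs = 5(P − 5.5) − 309.
Solving gives Q = 16 with buyers paying $70.5 and producers receiving $65 (the $5.5 wedge).
Burden on buyers: $2.5; on producers: $3. (They sum to $5.5.)

Buyers bear $2.5 per kilogram; producers bear $3 per kilogram.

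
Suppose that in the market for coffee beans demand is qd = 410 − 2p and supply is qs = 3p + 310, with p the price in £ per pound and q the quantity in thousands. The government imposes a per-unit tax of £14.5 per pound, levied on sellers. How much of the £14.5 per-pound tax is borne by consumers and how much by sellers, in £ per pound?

Before the tax: set 410 − 2p = 3p + 310 → p* = £20, q* = 370.
With the tax collected from sellers, supply shifts: qs = 3(p − 14.5) + 310.
Solving gives q = 352.6 with consumers paying £28.7 and sellers receiving £14.2 (the £14.5 wedge).
Burden on consumers: £8.7; on sellers: £5.8. (They sum to £14.5.)
The less price-elastic side of the market bears the larger share of a per-unit tax.

Consumers bear £8.7 per pound; sellers bear £5.8 per pound.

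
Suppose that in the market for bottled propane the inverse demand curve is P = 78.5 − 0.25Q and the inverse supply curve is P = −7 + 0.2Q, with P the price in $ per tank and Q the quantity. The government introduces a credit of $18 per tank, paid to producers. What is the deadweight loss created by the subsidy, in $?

Deadweight loss = $360.

Inverting to Q(P) form: Qd = 314 − 4P; Qs = 5P + 35.
Without the subsidy, 314 − 4P = 5P + 35 gives 9P = 279, so P* = $31 and Q* = 190.
With a per-unit subsidy paid to producers, each receives P + 18 per unit sold, so supply becomes Qs = 5(P + 18) + 35.
New equilibrium: consumers pay $21, producers receive $39, Q = 230. (Wedge: Pb − Ps = −18.)
Quantity rises by |ΔQ| = |190 − 230| = 40.
DWL = ½ · t · |ΔQ| = ½ · 18 · 40 = $360.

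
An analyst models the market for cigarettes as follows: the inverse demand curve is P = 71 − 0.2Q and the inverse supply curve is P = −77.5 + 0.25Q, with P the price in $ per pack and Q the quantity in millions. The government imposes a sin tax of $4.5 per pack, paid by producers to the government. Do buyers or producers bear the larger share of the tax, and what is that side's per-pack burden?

Rewrite in direct form: Qd = 355 − 5P and Qs = 4P + 310.
Without the tax, 355 − 5P = 4P + 310 gives 9P = 45, so P* = $5 and Q* = 330.
With the tax collected from producers, supply shifts: Qs = 4(P − 4.5) + 310.
New equilibrium: buyers pay $7, producers receive $2.5, Q = 320. (Wedge: Pb − Ps = 4.5.)
Per-pack burden: buyers $2, producers $2.5.
Producers take the larger share because supply is less price-elastic here (demand slope 5 vs supply slope 4).

Producers bear the larger share: $2.5 per pack.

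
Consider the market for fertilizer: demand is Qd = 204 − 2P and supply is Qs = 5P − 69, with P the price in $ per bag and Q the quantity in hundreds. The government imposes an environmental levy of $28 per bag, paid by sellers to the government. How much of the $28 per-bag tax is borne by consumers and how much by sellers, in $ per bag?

Before the tax: set 204 − 2P = 5P − 69 → P* = $39, Q* = 126.
With the tax collected from sellers, supply shifts: Qs = 5(P − 28) − 69.
New equilibrium: consumers pay $59, sellers receive $31, Q = 86. (Wedge: Pb − Ps = 28.)
Burden on consumers: $20; on sellers: $8. (They sum to $28.)
The less price-elastic side of the market bears the larger share of a per-unit tax.

Consumers bear $20 per bag; sellers bear $8 per bag.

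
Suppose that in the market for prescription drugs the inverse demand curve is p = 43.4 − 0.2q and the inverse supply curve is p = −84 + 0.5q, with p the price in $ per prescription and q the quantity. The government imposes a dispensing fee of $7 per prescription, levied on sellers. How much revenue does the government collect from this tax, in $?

Tax revenue = $1204.

Inverting to q(p) form: qd = 217 − 5p; qs = 2p + 168.
Without the tax, 217 − 5p = 2p + 168 gives 7p = 49, so p* = $7 and q* = 182.
With the tax collected from sellers, supply shifts: qs = 2(p − 7) + 168.
Solving gives q = 172 with consumers paying $9 and sellers receiving $2 (the $7 wedge).
Revenue = t · Q = 7 · 172 = $1204.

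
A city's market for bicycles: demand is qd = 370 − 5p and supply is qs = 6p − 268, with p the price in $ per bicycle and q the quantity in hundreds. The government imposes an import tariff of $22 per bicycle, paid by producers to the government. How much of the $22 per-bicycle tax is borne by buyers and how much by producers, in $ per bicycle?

Buyers bear $12 per bicycle; producers bear $10 per bicycle.

Before the tax: set 370 − 5p = 6p − 268 → p* = $58, q* = 80.
With the tax collected from producers, supply shifts: qs = 6(p − 22) − 268.
New equilibrium: buyers pay $70, producers receive $48, q = 20. (Wedge: pb − ps = 22.)
Burden on buyers: $12; on producers: $10. (They sum to $22.)
The less price-elastic side of the market bears the larger share of a per-unit tax.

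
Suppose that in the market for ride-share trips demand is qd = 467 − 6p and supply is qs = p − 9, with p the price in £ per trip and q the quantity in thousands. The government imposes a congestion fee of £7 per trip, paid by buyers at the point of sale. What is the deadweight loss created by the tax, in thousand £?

Deadweight loss = £21 thousand.

Without the tax, 467 − 6p = p − 9 gives 7p = 476, so p* = £68 and q* = 59.
With the tax collected from buyers, demand (in seller-price terms) shifts: qd = 467 − 6(p + 7).
New equilibrium: buyers pay £69, sellers receive £62, q = 53. (Wedge: pb − ps = 7.)
Quantity falls by |ΔQ| = |59 − 53| = 6.
DWL = ½ · t · |ΔQ| = ½ · 7 · 6 = £21.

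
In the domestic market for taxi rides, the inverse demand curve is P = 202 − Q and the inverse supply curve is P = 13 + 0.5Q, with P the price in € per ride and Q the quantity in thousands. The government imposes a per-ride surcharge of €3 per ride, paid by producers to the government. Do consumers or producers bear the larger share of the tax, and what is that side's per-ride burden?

Consumers bear the larger share: €2 per ride.

Rewrite in direct form: Qd = 202 − P and Qs = 2P − 26.
Without the tax, 202 − P = 2P − 26 gives 3P = 228, so P* = €76 and Q* = 126.
With the tax collected from producers, supply shifts: Qs = 2(P − 3) − 26.
New equilibrium: consumers pay €78, producers receive €75, Q = 124. (Wedge: Pb − Ps = 3.)
Per-ride burden: consumers €2, producers €1.
Consumers take the larger share because demand is less price-elastic here (demand slope 1 vs supply slope 2).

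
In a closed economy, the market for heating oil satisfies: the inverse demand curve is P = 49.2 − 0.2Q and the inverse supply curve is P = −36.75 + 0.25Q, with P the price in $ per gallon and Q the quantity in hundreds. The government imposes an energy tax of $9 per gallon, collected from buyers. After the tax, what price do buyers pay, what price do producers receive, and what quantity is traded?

Buyers pay $15; producers receive $6; quantity = 171.

Rewrite in direct form: Qd = 246 − 5P and Qs = 4P + 147.
Before the tax: set 246 − 5P = 4P + 147 → P* = $11, Q* = 191.
With the tax collected from buyers, demand (in seller-price terms) shifts: Qd = 246 − 5(P + 9).
New equilibrium: buyers pay $15, producers receive $6, Q = 171. (Wedge: Pb − Ps = 9.)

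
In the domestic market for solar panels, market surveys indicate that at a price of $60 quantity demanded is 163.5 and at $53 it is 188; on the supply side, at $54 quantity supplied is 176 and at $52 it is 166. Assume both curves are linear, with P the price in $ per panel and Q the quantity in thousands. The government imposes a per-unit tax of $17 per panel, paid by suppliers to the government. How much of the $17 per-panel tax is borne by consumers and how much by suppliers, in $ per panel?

Demand slope: (188 − 163.5)/(53 − 60) = -3.5, so Qd = 373.5 − 3.5P.
Supply slope: (166 − 176)/(52 − 54) = 5, so Qs = 5P − 94.
Before the tax: set 373.5 − 3.5P = 5P − 94 → P* = $55, Q* = 181.
With the tax collected from suppliers, supply shifts: Qs = 5(P − 17) − 94.
Solving gives Q = 146 with consumers paying $65 and suppliers receiving $48 (the $17 wedge).
Burden on consumers: $10; on suppliers: $7. (They sum to $17.)
The less price-elastic side of the market bears the larger share of a per-unit tax.

Consumers bear $10 per panel; suppliers bear $7 per panel.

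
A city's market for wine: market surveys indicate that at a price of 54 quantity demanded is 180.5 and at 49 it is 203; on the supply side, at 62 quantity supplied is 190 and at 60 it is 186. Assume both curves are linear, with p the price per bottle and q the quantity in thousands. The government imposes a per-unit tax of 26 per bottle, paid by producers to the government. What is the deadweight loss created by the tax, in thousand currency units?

Deadweight loss = 468 thousand.

Demand slope: (203 − 180.5)/(49 − 54) = -4.5, so qd = 423.5 − 4.5p.
Supply slope: (186 − 190)/(60 − 62) = 2, so qs = 2p + 66.
Without the tax, 423.5 − 4.5p = 2p + 66 gives 6.5p = 357.5, so p* = 55 and q* = 176.
With the tax collected from producers, supply shifts: qs = 2(p − 26) + 66.
New equilibrium: buyers pay 63, producers receive 37, q = 140. (Wedge: pb − ps = 26.)
Quantity falls by |ΔQ| = |176 − 140| = 36.
DWL = ½ · t · |ΔQ| = ½ · 26 · 36 = 468.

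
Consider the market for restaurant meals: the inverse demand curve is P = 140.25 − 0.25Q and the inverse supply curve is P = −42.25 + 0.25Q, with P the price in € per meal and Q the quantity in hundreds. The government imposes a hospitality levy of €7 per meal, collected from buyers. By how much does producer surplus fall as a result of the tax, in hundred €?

Inverting to Q(P) form: Qd = 561 − 4P; Qs = 4P + 169.
Before the tax: set 561 − 4P = 4P + 169 → P* = €49, Q* = 365.
With the tax collected from buyers, demand (in seller-price terms) shifts: Qd = 561 − 4(P + 7).
Solving gives Q = 351 with buyers paying €52.5 and sellers receiving €45.5 (the €7 wedge).
ΔPS is the trapezoid between Q = 351 and Q = 365 of height €3.5: ½ · (365 + 351) · 3.5 = €1253.

Producer surplus falls by €1253 hundred.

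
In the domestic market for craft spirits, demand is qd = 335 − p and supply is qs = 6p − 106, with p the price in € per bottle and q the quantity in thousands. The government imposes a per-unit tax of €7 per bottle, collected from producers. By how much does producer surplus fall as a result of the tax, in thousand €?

Producer surplus falls by €269 thousand.

Before the tax: set 335 − p = 6p − 106 → p* = €63, q* = 272.
With the tax collected from producers, supply shifts: qs = 6(p − 7) − 106.
New equilibrium: consumers pay €69, producers receive €62, q = 266. (Wedge: pb − ps = 7.)
ΔPS is the trapezoid between Q = 266 and Q = 272 of height €1: ½ · (272 + 266) · 1 = €269.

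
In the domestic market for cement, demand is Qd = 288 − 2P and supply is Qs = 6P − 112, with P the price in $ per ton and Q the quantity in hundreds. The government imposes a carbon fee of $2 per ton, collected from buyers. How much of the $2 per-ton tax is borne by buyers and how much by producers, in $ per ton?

Buyers bear $1.5 per ton; producers bear $0.5 per ton.

Before the tax: set 288 − 2P = 6P − 112 → P* = $50, Q* = 188.
With the tax collected from buyers, demand (in seller-price terms) shifts: Qd = 288 − 2(P + 2).
Solving gives Q = 185 with buyers paying $51.5 and producers receiving $49.5 (the $2 wedge).
Burden on buyers: $1.5; on producers: $0.5. (They sum to $2.)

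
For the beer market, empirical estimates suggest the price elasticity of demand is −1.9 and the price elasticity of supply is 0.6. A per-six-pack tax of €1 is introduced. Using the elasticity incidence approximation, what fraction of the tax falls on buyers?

Buyers' share ≈ 0.24.

Incidence ratio: buyers' share ≈ εs / (εs + |εd|) = 0.6 / (0.6 + 1.9) = 0.24.
Supply is the less elastic side, so buyers bear the smaller share.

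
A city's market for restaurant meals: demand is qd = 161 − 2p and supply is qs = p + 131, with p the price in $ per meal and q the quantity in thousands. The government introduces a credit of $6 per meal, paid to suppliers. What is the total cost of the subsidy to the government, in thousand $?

Government outlay = $870 thousand.

Without the subsidy, 161 − 2p = p + 131 gives 3p = 30, so p* = $10 and q* = 141.
With a per-unit subsidy paid to suppliers, each receives p + 6 per unit sold, so supply becomes qs = (p + 6) + 131.
Solving gives q = 145 with buyers paying $8 and suppliers receiving $14 (the $6 wedge).
Outlay = t · Q = 6 · 145 = $870.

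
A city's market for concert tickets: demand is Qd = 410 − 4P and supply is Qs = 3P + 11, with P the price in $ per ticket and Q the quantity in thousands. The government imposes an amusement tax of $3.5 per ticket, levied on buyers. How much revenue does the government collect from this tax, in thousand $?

Tax revenue = $616 thousand.

Before the tax: set 410 − 4P = 3P + 11 → P* = $57, Q* = 182.
With the tax collected from buyers, demand (in seller-price terms) shifts: Qd = 410 − 4(P + 3.5).
Solving gives Q = 176 with buyers paying $58.5 and suppliers receiving $55 (the $3.5 wedge).
Revenue = t · Q = 3.5 · 176 = $616.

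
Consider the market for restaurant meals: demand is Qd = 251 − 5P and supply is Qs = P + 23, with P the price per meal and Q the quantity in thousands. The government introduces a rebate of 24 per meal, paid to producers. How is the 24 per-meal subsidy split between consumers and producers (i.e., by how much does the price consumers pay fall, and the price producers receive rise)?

Before the subsidy: set 251 − 5P = P + 23 → P* = 38, Q* = 61.
With a per-unit subsidy paid to producers, each receives P + 24 per unit sold, so supply becomes Qs = (P + 24) + 23.
Solving gives Q = 81 with consumers paying 34 and producers receiving 58 (the 24 wedge).
Gain to consumers: 4; to producers: 20. (They sum to 24.)

Consumers gain 4 per meal; producers gain 20 per meal.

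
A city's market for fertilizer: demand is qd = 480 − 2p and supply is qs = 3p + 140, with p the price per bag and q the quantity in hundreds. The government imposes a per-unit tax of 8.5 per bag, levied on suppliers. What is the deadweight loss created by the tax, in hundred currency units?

Without the tax, 480 − 2p = 3p + 140 gives 5p = 340, so p* = 68 and q* = 344.
With the tax collected from suppliers, supply shifts: qs = 3(p − 8.5) + 140.
Solving gives q = 333.8 with buyers paying 73.1 and suppliers receiving 64.6 (the 8.5 wedge).
Quantity falls by |ΔQ| = |344 − 333.8| = 10.2.
DWL = ½ · t · |ΔQ| = ½ · 8.5 · 10.2 = 43.35.

Deadweight loss = 43.35 hundred.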